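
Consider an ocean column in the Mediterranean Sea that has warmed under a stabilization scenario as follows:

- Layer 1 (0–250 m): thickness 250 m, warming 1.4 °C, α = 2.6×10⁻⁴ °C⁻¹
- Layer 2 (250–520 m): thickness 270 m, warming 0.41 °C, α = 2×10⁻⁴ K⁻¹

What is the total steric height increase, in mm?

Layer 1: 2.6×10⁻⁴ × 1.4 × 250 = 0.09100 m
250–520 m: 2×10⁻⁴ × 270 × 0.41 = 0.02214 m
Δh = 0.09100 + 0.02214 = 0.11314 m

Δh = 113 mm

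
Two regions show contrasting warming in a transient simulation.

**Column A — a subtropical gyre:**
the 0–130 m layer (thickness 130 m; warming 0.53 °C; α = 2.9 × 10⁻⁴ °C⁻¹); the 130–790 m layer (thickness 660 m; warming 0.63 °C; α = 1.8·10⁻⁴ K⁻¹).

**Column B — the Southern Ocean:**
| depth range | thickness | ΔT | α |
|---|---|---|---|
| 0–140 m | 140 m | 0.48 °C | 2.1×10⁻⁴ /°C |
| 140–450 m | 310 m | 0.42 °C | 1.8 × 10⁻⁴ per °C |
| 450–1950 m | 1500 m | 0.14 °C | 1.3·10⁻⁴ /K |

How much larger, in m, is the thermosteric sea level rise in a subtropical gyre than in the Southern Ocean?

0.0300 m

A 2.9×10⁻⁴ × 0.53 × 130 = 0.019981 m
A 130–790 m: 660 × 1.8×10⁻⁴ × 0.63 = 0.074844 m
A total: 0.094825 m
B 0–140 m: 0.48 × 140 × 2.1×10⁻⁴ = 0.014112 m
B 310 × 1.8×10⁻⁴ × 0.42 = 0.023436 m
B 1.3×10⁻⁴ × 0.14 × 1500 = 0.02730 m
B total: 0.064848 m
Difference: 0.094825 − 0.064848 = 0.029977 m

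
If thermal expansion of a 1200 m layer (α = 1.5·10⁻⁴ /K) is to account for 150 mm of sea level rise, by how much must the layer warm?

0.833 °C

ΔT = Δh/(αH) = 0.15 / (1.5×10⁻⁴ × 1200) ≈ 0.8333 °C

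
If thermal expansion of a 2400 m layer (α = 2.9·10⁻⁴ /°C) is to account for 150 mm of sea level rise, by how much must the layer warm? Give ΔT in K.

about 0.216 K

ΔT = Δh/(αH) = 0.15 / (2.9×10⁻⁴ × 2400) ≈ 0.2155 K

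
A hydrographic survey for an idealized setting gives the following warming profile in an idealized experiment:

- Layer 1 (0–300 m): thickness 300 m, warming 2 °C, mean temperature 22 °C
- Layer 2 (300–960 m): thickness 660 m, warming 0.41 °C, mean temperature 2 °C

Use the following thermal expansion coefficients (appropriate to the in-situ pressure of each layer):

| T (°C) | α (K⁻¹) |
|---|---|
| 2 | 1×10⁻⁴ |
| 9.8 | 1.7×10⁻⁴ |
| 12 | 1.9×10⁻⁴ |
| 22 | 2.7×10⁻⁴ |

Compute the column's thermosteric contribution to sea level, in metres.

Δh = 0.19 m

Layer 1 at 22 °C → α = 2.7×10⁻⁴ K⁻¹
Layer 2 at 2 °C → α = 1×10⁻⁴ K⁻¹
0–300 m: 300 × 2 × 2.7×10⁻⁴ = 0.16200 m
1×10⁻⁴ × 660 × 0.41 = 0.02706 m
Δh = 0.16200 + 0.02706 = 0.18906 m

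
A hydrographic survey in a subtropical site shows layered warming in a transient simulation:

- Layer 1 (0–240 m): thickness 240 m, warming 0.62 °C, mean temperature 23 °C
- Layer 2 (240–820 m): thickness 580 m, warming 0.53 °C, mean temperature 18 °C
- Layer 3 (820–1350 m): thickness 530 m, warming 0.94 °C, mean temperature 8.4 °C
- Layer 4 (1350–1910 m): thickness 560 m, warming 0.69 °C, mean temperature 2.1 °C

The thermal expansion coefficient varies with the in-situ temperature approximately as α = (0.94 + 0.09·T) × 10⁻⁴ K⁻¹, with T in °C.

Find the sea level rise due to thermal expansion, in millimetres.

Layer 1: α = (0.94 + 0.09×23)×10⁻⁴ = 3.01×10⁻⁴ K⁻¹
Layer 2: α = (0.94 + 0.09×18)×10⁻⁴ = 2.56×10⁻⁴ K⁻¹
Layer 3: α = (0.94 + 0.09×8.4)×10⁻⁴ = 1.696×10⁻⁴ K⁻¹
Layer 4: α = (0.94 + 0.09×2.1)×10⁻⁴ = 1.129×10⁻⁴ K⁻¹
0–240 m: 3.01×10⁻⁴ × 0.62 × 240 = 0.0447888 m
240–820 m: 0.53 × 580 × 2.56×10⁻⁴ = 0.0786944 m
1.696×10⁻⁴ × 0.94 × 530 = 0.08449472 m
Layer 4: 1.129×10⁻⁴ × 0.69 × 560 = 0.04362456 m
Δh = 0.0447888 + 0.0786944 + 0.08449472 + 0.04362456 = 0.25160248 m

252 mm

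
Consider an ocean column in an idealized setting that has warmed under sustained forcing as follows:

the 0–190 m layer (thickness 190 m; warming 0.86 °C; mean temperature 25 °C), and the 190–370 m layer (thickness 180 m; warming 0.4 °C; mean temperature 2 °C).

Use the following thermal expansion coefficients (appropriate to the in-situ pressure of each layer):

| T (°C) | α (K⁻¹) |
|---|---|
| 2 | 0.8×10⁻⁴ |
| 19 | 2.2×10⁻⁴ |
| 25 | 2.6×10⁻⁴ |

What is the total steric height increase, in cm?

4.8 cm of thermosteric rise

Layer 1 at 25 °C → α = 2.6×10⁻⁴ K⁻¹
Layer 2 at 2 °C → α = 0.8×10⁻⁴ K⁻¹
190 × 2.6×10⁻⁴ × 0.86 = 0.042484 m
Layer 2: 0.4 × 180 × 0.8×10⁻⁴ = 0.00576 m
Δh = 0.042484 + 0.00576 = 0.048244 m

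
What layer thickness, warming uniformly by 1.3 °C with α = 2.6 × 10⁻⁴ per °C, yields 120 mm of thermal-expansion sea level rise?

about 360 m

H = Δh/(αΔT) = 0.12 / (2.6×10⁻⁴ × 1.3) ≈ 355.0 m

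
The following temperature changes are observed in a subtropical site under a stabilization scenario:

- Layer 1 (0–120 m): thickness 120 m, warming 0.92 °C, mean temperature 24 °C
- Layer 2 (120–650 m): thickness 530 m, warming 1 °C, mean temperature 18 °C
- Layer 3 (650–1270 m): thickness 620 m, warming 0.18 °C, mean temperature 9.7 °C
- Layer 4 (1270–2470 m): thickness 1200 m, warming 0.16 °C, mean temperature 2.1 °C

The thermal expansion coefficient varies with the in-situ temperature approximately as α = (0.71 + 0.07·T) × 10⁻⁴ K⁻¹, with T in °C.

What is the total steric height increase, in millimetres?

Δh = 163 mm

Layer 1: α = (0.71 + 0.07×24)×10⁻⁴ = 2.39×10⁻⁴ K⁻¹
Layer 2: α = (0.71 + 0.07×18)×10⁻⁴ = 1.97×10⁻⁴ K⁻¹
Layer 3: α = (0.71 + 0.07×9.7)×10⁻⁴ = 1.389×10⁻⁴ K⁻¹
Layer 4: α = (0.71 + 0.07×2.1)×10⁻⁴ = 0.857×10⁻⁴ K⁻¹
Layer 1: 0.92 × 120 × 2.39×10⁻⁴ = 0.0263856 m
1.97×10⁻⁴ × 530 × 1 = 0.10441 m
Layer 3: 1.389×10⁻⁴ × 620 × 0.18 = 0.01550124 m
1270–2470 m: 0.16 × 1200 × 0.857×10⁻⁴ = 0.0164544 m
Δh = 0.0263856 + 0.10441 + 0.01550124 + 0.0164544 = 0.16275124 m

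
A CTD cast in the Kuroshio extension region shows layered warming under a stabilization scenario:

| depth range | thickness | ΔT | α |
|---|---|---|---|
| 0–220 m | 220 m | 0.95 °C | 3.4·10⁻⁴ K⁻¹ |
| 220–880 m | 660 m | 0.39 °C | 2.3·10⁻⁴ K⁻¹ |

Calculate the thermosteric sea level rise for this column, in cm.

Layer 1: 3.4×10⁻⁴ × 220 × 0.95 = 0.07106 m
220–880 m: 0.39 × 660 × 2.3×10⁻⁴ = 0.059202 m
Δh = 0.07106 + 0.059202 = 0.130262 m ≈ 13.0 cm

13.0 cm of thermosteric rise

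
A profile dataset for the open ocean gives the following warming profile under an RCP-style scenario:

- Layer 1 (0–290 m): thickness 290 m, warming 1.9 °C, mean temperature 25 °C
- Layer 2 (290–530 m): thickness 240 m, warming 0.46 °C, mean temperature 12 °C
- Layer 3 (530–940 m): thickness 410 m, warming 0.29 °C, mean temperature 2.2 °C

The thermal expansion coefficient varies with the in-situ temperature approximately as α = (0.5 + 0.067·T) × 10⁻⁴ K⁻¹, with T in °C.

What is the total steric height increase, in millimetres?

Layer 1: α = (0.5 + 0.067×25)×10⁻⁴ = 2.175×10⁻⁴ K⁻¹
Layer 2: α = (0.5 + 0.067×12)×10⁻⁴ = 1.304×10⁻⁴ K⁻¹
Layer 3: α = (0.5 + 0.067×2.2)×10⁻⁴ = 0.6474×10⁻⁴ K⁻¹
290 × 2.175×10⁻⁴ × 1.9 = 0.1198425 m
0.46 × 1.304×10⁻⁴ × 240 = 0.01439616 m
Layer 3: 0.29 × 410 × 0.6474×10⁻⁴ = 0.007697586 m
Δh = 0.1198425 + 0.01439616 + 0.007697586 = 0.141936246 m ≈ 142 mm

Δh ≈ 142 mm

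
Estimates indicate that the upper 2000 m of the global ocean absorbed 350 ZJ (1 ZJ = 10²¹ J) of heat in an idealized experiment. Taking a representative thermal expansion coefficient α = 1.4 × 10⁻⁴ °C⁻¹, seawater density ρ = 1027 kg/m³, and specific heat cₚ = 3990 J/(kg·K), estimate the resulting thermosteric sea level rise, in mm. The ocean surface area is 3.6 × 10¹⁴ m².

Per unit area: Q = 350×10²¹ / (3.6×10¹⁴) ≈ 9.722×10⁸ J/m²
Δh = αQ/(ρcₚ) = 1.4×10⁻⁴ × 9.722×10⁸ / (1027 × 3990) ≈ 0.033215 m

33 mm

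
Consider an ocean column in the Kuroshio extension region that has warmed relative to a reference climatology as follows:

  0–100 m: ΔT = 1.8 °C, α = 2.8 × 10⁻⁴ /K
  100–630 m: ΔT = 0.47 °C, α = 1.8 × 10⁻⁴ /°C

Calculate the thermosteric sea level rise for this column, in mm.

Layer 1: 1.8 × 2.8×10⁻⁴ × 100 = 0.05040 m
0.47 × 1.8×10⁻⁴ × 530 = 0.044838 m
Δh = 0.05040 + 0.044838 = 0.095238 m

95 mm of thermosteric rise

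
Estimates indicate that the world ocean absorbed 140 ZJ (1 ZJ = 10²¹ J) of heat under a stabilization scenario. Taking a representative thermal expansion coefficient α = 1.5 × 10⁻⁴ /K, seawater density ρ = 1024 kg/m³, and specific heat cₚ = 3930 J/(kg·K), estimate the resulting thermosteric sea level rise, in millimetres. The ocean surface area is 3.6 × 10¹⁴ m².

Per unit area: Q = 140×10²¹ / (3.6×10¹⁴) ≈ 3.889×10⁸ J/m²
Δh = αQ/(ρcₚ) = 1.5×10⁻⁴ × 3.889×10⁸ / (1024 × 3930) ≈ 0.014496 m

about 14.5 mm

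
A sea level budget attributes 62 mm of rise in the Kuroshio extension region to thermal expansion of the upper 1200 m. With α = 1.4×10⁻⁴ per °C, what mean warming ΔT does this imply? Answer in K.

ΔT = Δh/(αH) = 0.062 / (1.4×10⁻⁴ × 1200) ≈ 0.3690 K

0.37 K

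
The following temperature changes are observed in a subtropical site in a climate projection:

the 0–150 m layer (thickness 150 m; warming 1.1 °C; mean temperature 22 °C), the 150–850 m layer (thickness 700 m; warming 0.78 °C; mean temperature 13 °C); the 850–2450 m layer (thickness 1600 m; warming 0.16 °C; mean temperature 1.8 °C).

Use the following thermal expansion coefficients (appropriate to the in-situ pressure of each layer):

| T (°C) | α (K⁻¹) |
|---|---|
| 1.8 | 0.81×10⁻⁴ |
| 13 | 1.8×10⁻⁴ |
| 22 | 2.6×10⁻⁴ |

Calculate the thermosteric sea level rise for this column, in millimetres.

Δh = 160 mm

Layer 1 at 22 °C → α = 2.6×10⁻⁴ K⁻¹
Layer 2 at 13 °C → α = 1.8×10⁻⁴ K⁻¹
Layer 3 at 1.8 °C → α = 0.81×10⁻⁴ K⁻¹
150 × 1.1 × 2.6×10⁻⁴ = 0.04290 m
Layer 2: 1.8×10⁻⁴ × 0.78 × 700 = 0.09828 m
850–2450 m: 0.16 × 1600 × 0.81×10⁻⁴ = 0.020736 m
Δh = 0.04290 + 0.09828 + 0.020736 = 0.161916 m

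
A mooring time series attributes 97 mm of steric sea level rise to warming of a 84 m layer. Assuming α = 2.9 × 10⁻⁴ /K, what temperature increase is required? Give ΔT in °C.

4.0 °C

ΔT = Δh/(αH) = 0.097 / (2.9×10⁻⁴ × 84) ≈ 3.982 °C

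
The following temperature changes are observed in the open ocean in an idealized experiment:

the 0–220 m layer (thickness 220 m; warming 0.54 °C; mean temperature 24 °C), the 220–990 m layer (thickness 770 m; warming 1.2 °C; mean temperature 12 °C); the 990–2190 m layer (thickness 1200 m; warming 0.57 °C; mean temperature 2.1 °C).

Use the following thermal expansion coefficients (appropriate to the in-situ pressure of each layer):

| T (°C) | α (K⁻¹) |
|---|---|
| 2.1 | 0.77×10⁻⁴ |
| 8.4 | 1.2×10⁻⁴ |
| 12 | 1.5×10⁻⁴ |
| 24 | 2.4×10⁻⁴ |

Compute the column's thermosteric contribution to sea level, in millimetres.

220 mm

Layer 1 at 24 °C → α = 2.4×10⁻⁴ K⁻¹
Layer 2 at 12 °C → α = 1.5×10⁻⁴ K⁻¹
Layer 3 at 2.1 °C → α = 0.77×10⁻⁴ K⁻¹
Layer 1: 220 × 2.4×10⁻⁴ × 0.54 = 0.028512 m
220–990 m: 1.5×10⁻⁴ × 1.2 × 770 = 0.13860 m
0.57 × 1200 × 0.77×10⁻⁴ = 0.052668 m
Δh = 0.028512 + 0.13860 + 0.052668 = 0.21978 m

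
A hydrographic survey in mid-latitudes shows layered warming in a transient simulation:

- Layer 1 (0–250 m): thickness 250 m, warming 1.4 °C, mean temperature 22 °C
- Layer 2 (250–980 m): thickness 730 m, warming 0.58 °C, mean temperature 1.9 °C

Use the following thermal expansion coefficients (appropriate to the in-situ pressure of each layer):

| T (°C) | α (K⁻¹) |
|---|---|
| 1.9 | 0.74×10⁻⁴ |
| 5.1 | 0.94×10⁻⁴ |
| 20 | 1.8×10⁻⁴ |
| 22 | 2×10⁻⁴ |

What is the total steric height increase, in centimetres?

Layer 1 at 22 °C → α = 2×10⁻⁴ K⁻¹
Layer 2 at 1.9 °C → α = 0.74×10⁻⁴ K⁻¹
1.4 × 250 × 2×10⁻⁴ = 0.07000 m
0.58 × 0.74×10⁻⁴ × 730 = 0.0313316 m
Δh = 0.07000 + 0.0313316 = 0.1013316 m

about 10.1 cm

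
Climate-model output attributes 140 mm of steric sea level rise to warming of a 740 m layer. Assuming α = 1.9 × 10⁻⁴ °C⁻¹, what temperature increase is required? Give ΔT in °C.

ΔT ≈ 0.996 °C

ΔT = Δh/(αH) = 0.14 / (1.9×10⁻⁴ × 740) ≈ 0.9957 °C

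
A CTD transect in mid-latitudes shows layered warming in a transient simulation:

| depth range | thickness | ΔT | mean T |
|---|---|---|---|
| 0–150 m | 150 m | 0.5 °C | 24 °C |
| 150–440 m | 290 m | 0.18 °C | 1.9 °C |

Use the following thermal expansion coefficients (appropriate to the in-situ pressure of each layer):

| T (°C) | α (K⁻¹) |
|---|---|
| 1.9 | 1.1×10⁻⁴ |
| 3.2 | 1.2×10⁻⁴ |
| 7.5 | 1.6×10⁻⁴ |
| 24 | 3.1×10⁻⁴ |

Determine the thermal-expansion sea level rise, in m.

Δh = 0.0290 m

Layer 1 at 24 °C → α = 3.1×10⁻⁴ K⁻¹
Layer 2 at 1.9 °C → α = 1.1×10⁻⁴ K⁻¹
Layer 1: 150 × 0.5 × 3.1×10⁻⁴ = 0.02325 m
150–440 m: 0.18 × 1.1×10⁻⁴ × 290 = 0.005742 m
Δh = 0.02325 + 0.005742 = 0.028992 m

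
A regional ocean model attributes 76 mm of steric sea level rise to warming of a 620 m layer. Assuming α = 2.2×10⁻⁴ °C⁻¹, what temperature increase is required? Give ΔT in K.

ΔT = Δh/(αH) = 0.076 / (2.2×10⁻⁴ × 620) ≈ 0.5572 K

0.557 K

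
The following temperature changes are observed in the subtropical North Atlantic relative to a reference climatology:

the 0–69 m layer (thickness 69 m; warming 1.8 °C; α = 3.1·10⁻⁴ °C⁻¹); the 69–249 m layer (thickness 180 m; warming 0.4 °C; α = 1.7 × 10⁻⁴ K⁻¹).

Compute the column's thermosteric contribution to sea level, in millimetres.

0–69 m: 1.8 × 69 × 3.1×10⁻⁴ = 0.038502 m
69–249 m: 1.7×10⁻⁴ × 180 × 0.4 = 0.01224 m
Δh = 0.038502 + 0.01224 = 0.050742 m

Δh ≈ 50.7 mm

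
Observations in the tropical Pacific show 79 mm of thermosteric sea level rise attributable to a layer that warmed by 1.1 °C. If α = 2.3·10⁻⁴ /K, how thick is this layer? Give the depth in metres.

H ≈ 312 m

H = Δh/(αΔT) = 0.079 / (2.3×10⁻⁴ × 1.1) ≈ 312.3 m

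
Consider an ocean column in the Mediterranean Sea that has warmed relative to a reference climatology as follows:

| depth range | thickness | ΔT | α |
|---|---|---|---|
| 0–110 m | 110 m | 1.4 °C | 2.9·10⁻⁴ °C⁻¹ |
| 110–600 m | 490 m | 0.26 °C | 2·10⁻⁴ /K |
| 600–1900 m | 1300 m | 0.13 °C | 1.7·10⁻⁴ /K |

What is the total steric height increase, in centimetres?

9.9 cm

110 × 1.4 × 2.9×10⁻⁴ = 0.04466 m
0.26 × 490 × 2×10⁻⁴ = 0.02548 m
1.7×10⁻⁴ × 1300 × 0.13 = 0.02873 m
Δh = 0.04466 + 0.02548 + 0.02873 = 0.09887 m ≈ 9.9 cm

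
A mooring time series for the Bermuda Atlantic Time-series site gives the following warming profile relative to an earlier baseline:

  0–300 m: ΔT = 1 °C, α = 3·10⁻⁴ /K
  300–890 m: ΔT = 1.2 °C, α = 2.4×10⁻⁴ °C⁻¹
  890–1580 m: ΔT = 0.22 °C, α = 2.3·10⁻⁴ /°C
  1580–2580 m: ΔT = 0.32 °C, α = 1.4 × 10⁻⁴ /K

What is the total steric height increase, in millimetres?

Δh ≈ 340 mm

3×10⁻⁴ × 300 × 1 = 0.09000 m
300–890 m: 1.2 × 590 × 2.4×10⁻⁴ = 0.16992 m
2.3×10⁻⁴ × 690 × 0.22 = 0.034914 m
Layer 4: 1.4×10⁻⁴ × 0.32 × 1000 = 0.04480 m
Δh = 0.09000 + 0.16992 + 0.034914 + 0.04480 = 0.339634 m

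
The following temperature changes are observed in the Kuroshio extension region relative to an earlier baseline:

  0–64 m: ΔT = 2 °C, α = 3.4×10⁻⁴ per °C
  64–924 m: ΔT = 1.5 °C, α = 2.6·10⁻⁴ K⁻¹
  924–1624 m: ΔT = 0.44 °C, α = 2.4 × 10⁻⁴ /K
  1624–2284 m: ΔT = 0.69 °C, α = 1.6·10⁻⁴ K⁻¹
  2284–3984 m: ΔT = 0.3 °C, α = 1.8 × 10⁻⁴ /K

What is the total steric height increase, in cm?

61.8 cm

0–64 m: 2 × 3.4×10⁻⁴ × 64 = 0.04352 m
860 × 1.5 × 2.6×10⁻⁴ = 0.33540 m
924–1624 m: 700 × 0.44 × 2.4×10⁻⁴ = 0.07392 m
1624–2284 m: 660 × 1.6×10⁻⁴ × 0.69 = 0.072864 m
1.8×10⁻⁴ × 1700 × 0.3 = 0.09180 m
Δh = 0.04352 + 0.33540 + 0.07392 + 0.072864 + 0.09180 = 0.617504 m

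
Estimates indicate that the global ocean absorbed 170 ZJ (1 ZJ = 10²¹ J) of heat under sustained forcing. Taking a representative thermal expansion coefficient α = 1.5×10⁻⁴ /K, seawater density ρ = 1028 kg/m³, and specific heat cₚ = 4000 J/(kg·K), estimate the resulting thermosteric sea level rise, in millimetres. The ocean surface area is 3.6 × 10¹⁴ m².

Δh = 17 mm

Per unit area: Q = 170×10²¹ / (3.6×10¹⁴) ≈ 4.722×10⁸ J/m²
Δh = αQ/(ρcₚ) = 1.5×10⁻⁴ × 4.722×10⁸ / (1028 × 4000) ≈ 0.017225 m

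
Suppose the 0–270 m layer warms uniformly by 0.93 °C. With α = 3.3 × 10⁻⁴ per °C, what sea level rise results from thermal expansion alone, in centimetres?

Δh = αΔT·H = 3.3×10⁻⁴ × 0.93 × 270 = 0.082863 m

about 8.29 cm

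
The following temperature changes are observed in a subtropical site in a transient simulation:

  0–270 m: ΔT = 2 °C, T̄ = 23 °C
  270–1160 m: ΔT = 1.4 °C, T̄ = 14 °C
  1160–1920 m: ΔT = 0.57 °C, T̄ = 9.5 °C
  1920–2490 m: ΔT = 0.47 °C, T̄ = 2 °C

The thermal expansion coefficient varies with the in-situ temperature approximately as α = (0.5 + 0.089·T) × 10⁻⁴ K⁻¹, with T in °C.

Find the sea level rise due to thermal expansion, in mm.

Layer 1: α = (0.5 + 0.089×23)×10⁻⁴ = 2.547×10⁻⁴ K⁻¹
Layer 2: α = (0.5 + 0.089×14)×10⁻⁴ = 1.746×10⁻⁴ K⁻¹
Layer 3: α = (0.5 + 0.089×9.5)×10⁻⁴ = 1.3455×10⁻⁴ K⁻¹
Layer 4: α = (0.5 + 0.089×2)×10⁻⁴ = 0.678×10⁻⁴ K⁻¹
0–270 m: 2 × 270 × 2.547×10⁻⁴ = 0.137538 m
Layer 2: 1.746×10⁻⁴ × 890 × 1.4 = 0.2175516 m
1160–1920 m: 0.57 × 1.3455×10⁻⁴ × 760 = 0.05828706 m
0.678×10⁻⁴ × 0.47 × 570 = 0.01816362 m
Δh = 0.137538 + 0.2175516 + 0.05828706 + 0.01816362 = 0.43154028 m

432 mm of thermosteric rise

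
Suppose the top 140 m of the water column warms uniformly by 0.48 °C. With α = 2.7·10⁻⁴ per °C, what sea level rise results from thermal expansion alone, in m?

Δh = αΔT·H = 2.7×10⁻⁴ × 0.48 × 140 = 0.018144 m

Δh ≈ 0.0181 m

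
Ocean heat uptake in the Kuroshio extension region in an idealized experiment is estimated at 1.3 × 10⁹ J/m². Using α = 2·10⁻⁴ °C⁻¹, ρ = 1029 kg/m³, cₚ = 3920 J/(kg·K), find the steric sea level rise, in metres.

Δh = αQ/(ρcₚ) = 2×10⁻⁴ × 1.3×10⁹ / (1029 × 3920) ≈ 0.064457 m

Δh = 0.0645 m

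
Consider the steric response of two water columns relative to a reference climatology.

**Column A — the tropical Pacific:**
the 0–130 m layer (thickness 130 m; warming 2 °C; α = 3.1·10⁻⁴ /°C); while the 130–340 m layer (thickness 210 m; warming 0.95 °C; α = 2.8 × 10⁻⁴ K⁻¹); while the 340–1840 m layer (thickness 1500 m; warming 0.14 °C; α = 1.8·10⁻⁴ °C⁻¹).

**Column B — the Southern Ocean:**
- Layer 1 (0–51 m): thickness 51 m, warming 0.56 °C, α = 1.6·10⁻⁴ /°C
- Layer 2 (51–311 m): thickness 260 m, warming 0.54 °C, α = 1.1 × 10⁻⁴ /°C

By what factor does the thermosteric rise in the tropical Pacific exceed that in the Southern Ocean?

A 0–130 m: 2 × 3.1×10⁻⁴ × 130 = 0.08060 m
A Layer 2: 210 × 2.8×10⁻⁴ × 0.95 = 0.05586 m
A 340–1840 m: 0.14 × 1500 × 1.8×10⁻⁴ = 0.03780 m
A total: 0.17426 m
B 0.56 × 1.6×10⁻⁴ × 51 = 0.0045696 m
B 1.1×10⁻⁴ × 260 × 0.54 = 0.015444 m
B total: 0.0200136 m
Ratio: 0.17426 / 0.0200136 ≈ 8.707

a factor of 8.71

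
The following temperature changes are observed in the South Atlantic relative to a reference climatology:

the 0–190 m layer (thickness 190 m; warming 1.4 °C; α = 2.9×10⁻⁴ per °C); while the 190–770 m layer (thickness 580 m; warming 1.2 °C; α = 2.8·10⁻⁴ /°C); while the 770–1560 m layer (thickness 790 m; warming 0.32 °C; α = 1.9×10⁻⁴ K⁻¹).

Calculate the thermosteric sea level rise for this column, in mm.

Layer 1: 1.4 × 190 × 2.9×10⁻⁴ = 0.07714 m
Layer 2: 580 × 1.2 × 2.8×10⁻⁴ = 0.19488 m
0.32 × 1.9×10⁻⁴ × 790 = 0.048032 m
Δh = 0.07714 + 0.19488 + 0.048032 = 0.320052 m

Δh ≈ 320 mm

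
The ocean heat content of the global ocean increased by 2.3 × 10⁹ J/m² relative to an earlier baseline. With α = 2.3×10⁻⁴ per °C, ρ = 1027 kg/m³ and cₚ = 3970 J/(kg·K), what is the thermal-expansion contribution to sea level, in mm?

Δh = αQ/(ρcₚ) = 2.3×10⁻⁴ × 2.3×10⁹ / (1027 × 3970) ≈ 0.12975 m

130 mm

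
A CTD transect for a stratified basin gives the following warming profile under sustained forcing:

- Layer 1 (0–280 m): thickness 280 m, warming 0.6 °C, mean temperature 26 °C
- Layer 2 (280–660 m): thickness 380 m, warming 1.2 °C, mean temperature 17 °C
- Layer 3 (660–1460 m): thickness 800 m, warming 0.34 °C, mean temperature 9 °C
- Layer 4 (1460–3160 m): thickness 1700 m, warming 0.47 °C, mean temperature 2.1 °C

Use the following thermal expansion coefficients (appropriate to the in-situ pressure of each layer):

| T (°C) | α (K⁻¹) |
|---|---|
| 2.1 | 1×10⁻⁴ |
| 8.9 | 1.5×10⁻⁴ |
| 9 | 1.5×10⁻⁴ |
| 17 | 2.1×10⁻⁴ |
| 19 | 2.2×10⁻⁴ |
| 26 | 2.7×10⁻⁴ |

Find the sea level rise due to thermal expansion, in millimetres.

Layer 1 at 26 °C → α = 2.7×10⁻⁴ K⁻¹
Layer 2 at 17 °C → α = 2.1×10⁻⁴ K⁻¹
Layer 3 at 9 °C → α = 1.5×10⁻⁴ K⁻¹
Layer 4 at 2.1 °C → α = 1×10⁻⁴ K⁻¹
0.6 × 280 × 2.7×10⁻⁴ = 0.04536 m
Layer 2: 380 × 2.1×10⁻⁴ × 1.2 = 0.09576 m
Layer 3: 0.34 × 800 × 1.5×10⁻⁴ = 0.04080 m
Layer 4: 1700 × 1×10⁻⁴ × 0.47 = 0.07990 m
Δh = 0.04536 + 0.09576 + 0.04080 + 0.07990 = 0.26182 m

262 mm of thermosteric rise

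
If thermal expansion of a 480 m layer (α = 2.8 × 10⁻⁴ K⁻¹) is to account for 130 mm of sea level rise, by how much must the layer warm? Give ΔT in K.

ΔT = Δh/(αH) = 0.13 / (2.8×10⁻⁴ × 480) ≈ 0.9673 K

ΔT ≈ 0.967 K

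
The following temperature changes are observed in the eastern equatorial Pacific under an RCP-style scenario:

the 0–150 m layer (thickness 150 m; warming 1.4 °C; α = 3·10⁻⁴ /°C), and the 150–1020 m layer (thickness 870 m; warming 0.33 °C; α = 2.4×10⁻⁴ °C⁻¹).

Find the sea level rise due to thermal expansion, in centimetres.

Layer 1: 150 × 1.4 × 3×10⁻⁴ = 0.06300 m
0.33 × 2.4×10⁻⁴ × 870 = 0.068904 m
Δh = 0.06300 + 0.068904 = 0.131904 m

Δh ≈ 13.2 cm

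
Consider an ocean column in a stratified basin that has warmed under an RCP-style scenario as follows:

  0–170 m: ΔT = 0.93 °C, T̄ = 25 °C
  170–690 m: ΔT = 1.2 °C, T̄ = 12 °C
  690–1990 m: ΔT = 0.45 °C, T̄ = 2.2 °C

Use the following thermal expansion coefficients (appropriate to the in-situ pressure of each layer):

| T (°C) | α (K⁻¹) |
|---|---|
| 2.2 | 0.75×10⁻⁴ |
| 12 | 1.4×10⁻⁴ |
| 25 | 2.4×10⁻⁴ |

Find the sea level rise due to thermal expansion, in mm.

Δh ≈ 169 mm

Layer 1 at 25 °C → α = 2.4×10⁻⁴ K⁻¹
Layer 2 at 12 °C → α = 1.4×10⁻⁴ K⁻¹
Layer 3 at 2.2 °C → α = 0.75×10⁻⁴ K⁻¹
Layer 1: 170 × 2.4×10⁻⁴ × 0.93 = 0.037944 m
1.2 × 1.4×10⁻⁴ × 520 = 0.08736 m
0.75×10⁻⁴ × 0.45 × 1300 = 0.043875 m
Δh = 0.037944 + 0.08736 + 0.043875 = 0.169179 m ≈ 169 mm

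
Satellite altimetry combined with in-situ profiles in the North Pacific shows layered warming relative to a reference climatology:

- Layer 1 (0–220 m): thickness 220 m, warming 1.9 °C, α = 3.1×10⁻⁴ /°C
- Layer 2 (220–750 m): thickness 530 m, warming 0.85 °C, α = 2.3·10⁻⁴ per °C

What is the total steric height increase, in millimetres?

Δh = 233 mm

3.1×10⁻⁴ × 220 × 1.9 = 0.12958 m
Layer 2: 0.85 × 2.3×10⁻⁴ × 530 = 0.103615 m
Δh = 0.12958 + 0.103615 = 0.233195 m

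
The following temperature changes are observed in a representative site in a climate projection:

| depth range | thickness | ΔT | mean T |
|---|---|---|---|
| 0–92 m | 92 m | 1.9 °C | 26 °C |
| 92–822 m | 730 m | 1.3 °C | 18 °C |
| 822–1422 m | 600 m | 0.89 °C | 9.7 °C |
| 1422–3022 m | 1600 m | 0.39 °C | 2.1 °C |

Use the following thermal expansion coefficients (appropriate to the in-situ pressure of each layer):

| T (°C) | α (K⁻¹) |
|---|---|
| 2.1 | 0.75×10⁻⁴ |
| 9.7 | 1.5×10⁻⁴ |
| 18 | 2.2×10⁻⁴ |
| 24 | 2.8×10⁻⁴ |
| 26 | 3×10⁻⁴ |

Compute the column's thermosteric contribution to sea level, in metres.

Layer 1 at 26 °C → α = 3×10⁻⁴ K⁻¹
Layer 2 at 18 °C → α = 2.2×10⁻⁴ K⁻¹
Layer 3 at 9.7 °C → α = 1.5×10⁻⁴ K⁻¹
Layer 4 at 2.1 °C → α = 0.75×10⁻⁴ K⁻¹
Layer 1: 1.9 × 3×10⁻⁴ × 92 = 0.05244 m
Layer 2: 2.2×10⁻⁴ × 1.3 × 730 = 0.20878 m
600 × 1.5×10⁻⁴ × 0.89 = 0.08010 m
1422–3022 m: 1600 × 0.75×10⁻⁴ × 0.39 = 0.04680 m
Δh = 0.05244 + 0.20878 + 0.08010 + 0.04680 = 0.38812 m

0.388 m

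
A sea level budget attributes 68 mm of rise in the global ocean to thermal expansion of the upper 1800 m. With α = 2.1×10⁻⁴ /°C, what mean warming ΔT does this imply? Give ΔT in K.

0.180 K

ΔT = Δh/(αH) = 0.068 / (2.1×10⁻⁴ × 1800) ≈ 0.1799 K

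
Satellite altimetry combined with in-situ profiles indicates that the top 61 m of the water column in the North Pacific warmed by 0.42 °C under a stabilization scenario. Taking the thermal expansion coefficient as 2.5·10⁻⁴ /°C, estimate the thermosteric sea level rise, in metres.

Δh = αΔT·H = 2.5×10⁻⁴ × 0.42 × 61 = 0.006405 m

0.00641 m of thermosteric rise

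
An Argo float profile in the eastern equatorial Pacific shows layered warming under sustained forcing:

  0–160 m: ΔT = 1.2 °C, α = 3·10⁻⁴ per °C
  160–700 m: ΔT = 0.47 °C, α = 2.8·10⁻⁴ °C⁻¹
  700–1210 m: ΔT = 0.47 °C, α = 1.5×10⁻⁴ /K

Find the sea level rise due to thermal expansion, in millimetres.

about 160 mm

160 × 1.2 × 3×10⁻⁴ = 0.05760 m
0.47 × 2.8×10⁻⁴ × 540 = 0.071064 m
700–1210 m: 1.5×10⁻⁴ × 510 × 0.47 = 0.035955 m
Δh = 0.05760 + 0.071064 + 0.035955 = 0.164619 m ≈ 160 mm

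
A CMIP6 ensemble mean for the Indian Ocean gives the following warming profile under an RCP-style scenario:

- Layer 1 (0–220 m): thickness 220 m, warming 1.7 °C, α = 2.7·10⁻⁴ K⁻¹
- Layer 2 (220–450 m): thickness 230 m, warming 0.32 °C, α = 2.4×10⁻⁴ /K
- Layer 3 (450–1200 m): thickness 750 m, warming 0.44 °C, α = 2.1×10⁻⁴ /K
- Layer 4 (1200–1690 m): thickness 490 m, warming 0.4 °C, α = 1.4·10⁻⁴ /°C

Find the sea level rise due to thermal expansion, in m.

Layer 1: 1.7 × 220 × 2.7×10⁻⁴ = 0.10098 m
0.32 × 2.4×10⁻⁴ × 230 = 0.017664 m
2.1×10⁻⁴ × 0.44 × 750 = 0.06930 m
1200–1690 m: 490 × 0.4 × 1.4×10⁻⁴ = 0.02744 m
Δh = 0.10098 + 0.017664 + 0.06930 + 0.02744 = 0.215384 m

about 0.22 m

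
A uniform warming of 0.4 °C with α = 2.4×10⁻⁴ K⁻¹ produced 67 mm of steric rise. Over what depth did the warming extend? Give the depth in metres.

H = Δh/(αΔT) = 0.067 / (2.4×10⁻⁴ × 0.4) ≈ 697.9 m

H ≈ 700 m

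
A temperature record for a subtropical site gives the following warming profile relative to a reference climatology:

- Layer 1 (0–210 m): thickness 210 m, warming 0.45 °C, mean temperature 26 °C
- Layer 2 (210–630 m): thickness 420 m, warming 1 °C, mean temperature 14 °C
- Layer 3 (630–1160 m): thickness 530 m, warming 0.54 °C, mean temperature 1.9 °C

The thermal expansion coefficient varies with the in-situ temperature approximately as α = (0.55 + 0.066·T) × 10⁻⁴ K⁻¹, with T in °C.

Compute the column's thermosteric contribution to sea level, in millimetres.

Layer 1: α = (0.55 + 0.066×26)×10⁻⁴ = 2.266×10⁻⁴ K⁻¹
Layer 2: α = (0.55 + 0.066×14)×10⁻⁴ = 1.474×10⁻⁴ K⁻¹
Layer 3: α = (0.55 + 0.066×1.9)×10⁻⁴ = 0.6754×10⁻⁴ K⁻¹
Layer 1: 0.45 × 210 × 2.266×10⁻⁴ = 0.0214137 m
420 × 1 × 1.474×10⁻⁴ = 0.061908 m
630–1160 m: 0.54 × 530 × 0.6754×10⁻⁴ = 0.019329948 m
Δh = 0.0214137 + 0.061908 + 0.019329948 = 0.102651648 m ≈ 100 mm

about 100 mm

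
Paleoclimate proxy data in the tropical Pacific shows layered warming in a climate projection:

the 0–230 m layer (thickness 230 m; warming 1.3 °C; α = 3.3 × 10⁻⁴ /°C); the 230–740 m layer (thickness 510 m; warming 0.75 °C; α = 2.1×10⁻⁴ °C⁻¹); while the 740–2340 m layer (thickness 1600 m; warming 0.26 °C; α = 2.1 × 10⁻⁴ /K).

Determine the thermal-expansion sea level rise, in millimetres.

270 mm of thermosteric rise

0–230 m: 1.3 × 3.3×10⁻⁴ × 230 = 0.09867 m
2.1×10⁻⁴ × 510 × 0.75 = 0.080325 m
Layer 3: 0.26 × 1600 × 2.1×10⁻⁴ = 0.08736 m
Δh = 0.09867 + 0.080325 + 0.08736 = 0.266355 m ≈ 270 mm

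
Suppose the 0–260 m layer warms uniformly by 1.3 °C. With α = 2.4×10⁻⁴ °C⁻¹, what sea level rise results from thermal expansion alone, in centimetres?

Δh ≈ 8.11 cm

Δh = αΔT·H = 2.4×10⁻⁴ × 1.3 × 260 = 0.08112 m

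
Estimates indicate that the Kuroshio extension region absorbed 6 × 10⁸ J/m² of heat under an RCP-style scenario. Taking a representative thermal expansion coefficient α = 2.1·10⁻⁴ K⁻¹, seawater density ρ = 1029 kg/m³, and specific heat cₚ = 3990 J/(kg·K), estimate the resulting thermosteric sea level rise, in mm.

31 mm

Δh = αQ/(ρcₚ) = 2.1×10⁻⁴ × 6×10⁸ / (1029 × 3990) ≈ 0.030689 m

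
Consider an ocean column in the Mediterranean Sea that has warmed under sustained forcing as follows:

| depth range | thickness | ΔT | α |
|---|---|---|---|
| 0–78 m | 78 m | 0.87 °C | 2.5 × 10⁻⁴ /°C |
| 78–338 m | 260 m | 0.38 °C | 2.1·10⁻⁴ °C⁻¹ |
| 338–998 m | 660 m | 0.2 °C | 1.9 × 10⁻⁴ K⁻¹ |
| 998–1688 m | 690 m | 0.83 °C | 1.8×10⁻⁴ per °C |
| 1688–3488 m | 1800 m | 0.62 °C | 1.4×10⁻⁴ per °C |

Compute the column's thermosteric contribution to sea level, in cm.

about 32 cm

2.5×10⁻⁴ × 0.87 × 78 = 0.016965 m
0.38 × 2.1×10⁻⁴ × 260 = 0.020748 m
Layer 3: 1.9×10⁻⁴ × 660 × 0.2 = 0.02508 m
998–1688 m: 690 × 0.83 × 1.8×10⁻⁴ = 0.103086 m
Layer 5: 1800 × 0.62 × 1.4×10⁻⁴ = 0.15624 m
Δh = 0.016965 + 0.020748 + 0.02508 + 0.103086 + 0.15624 = 0.322119 m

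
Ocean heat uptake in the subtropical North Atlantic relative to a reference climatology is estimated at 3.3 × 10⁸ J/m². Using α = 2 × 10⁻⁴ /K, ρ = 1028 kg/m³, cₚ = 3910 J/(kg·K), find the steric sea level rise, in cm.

Δh = αQ/(ρcₚ) = 2×10⁻⁴ × 3.3×10⁸ / (1028 × 3910) ≈ 0.01642 m

Δh = 1.64 cm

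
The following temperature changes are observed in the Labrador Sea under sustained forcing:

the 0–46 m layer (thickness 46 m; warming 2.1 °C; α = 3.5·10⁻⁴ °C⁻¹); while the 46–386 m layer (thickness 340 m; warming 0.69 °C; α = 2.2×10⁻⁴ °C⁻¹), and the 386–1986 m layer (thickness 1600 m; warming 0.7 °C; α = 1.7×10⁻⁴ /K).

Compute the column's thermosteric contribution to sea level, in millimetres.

276 mm of thermosteric rise

3.5×10⁻⁴ × 2.1 × 46 = 0.03381 m
0.69 × 2.2×10⁻⁴ × 340 = 0.051612 m
386–1986 m: 1600 × 0.7 × 1.7×10⁻⁴ = 0.19040 m
Δh = 0.03381 + 0.051612 + 0.19040 = 0.275822 m ≈ 276 mm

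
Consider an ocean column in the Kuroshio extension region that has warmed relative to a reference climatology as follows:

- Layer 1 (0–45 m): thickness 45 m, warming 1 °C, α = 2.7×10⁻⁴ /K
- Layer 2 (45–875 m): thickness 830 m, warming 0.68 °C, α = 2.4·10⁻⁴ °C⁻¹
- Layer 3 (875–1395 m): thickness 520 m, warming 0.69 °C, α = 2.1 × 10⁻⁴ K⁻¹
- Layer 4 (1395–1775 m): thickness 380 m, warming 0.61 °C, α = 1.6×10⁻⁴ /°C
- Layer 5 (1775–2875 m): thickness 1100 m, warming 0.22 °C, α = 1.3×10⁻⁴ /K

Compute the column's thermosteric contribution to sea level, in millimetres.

Δh = 292 mm

0–45 m: 45 × 1 × 2.7×10⁻⁴ = 0.01215 m
45–875 m: 830 × 0.68 × 2.4×10⁻⁴ = 0.135456 m
875–1395 m: 520 × 2.1×10⁻⁴ × 0.69 = 0.075348 m
0.61 × 380 × 1.6×10⁻⁴ = 0.037088 m
1775–2875 m: 1.3×10⁻⁴ × 1100 × 0.22 = 0.03146 m
Δh = 0.01215 + 0.135456 + 0.075348 + 0.037088 + 0.03146 = 0.291502 m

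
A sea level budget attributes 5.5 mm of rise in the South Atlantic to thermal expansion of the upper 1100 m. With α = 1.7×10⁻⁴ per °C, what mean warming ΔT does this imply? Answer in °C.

about 0.029 °C

ΔT = Δh/(αH) = 0.0055 / (1.7×10⁻⁴ × 1100) ≈ 0.02941 °C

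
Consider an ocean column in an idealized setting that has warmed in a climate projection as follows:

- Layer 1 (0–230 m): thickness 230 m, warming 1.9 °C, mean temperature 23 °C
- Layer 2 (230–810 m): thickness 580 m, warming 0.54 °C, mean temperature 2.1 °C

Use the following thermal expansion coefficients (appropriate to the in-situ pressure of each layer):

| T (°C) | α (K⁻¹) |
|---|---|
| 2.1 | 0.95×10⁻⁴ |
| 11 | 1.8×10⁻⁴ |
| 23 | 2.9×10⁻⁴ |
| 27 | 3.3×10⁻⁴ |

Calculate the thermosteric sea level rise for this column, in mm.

156 mm of thermosteric rise

Layer 1 at 23 °C → α = 2.9×10⁻⁴ K⁻¹
Layer 2 at 2.1 °C → α = 0.95×10⁻⁴ K⁻¹
230 × 1.9 × 2.9×10⁻⁴ = 0.12673 m
230–810 m: 580 × 0.54 × 0.95×10⁻⁴ = 0.029754 m
Δh = 0.12673 + 0.029754 = 0.156484 m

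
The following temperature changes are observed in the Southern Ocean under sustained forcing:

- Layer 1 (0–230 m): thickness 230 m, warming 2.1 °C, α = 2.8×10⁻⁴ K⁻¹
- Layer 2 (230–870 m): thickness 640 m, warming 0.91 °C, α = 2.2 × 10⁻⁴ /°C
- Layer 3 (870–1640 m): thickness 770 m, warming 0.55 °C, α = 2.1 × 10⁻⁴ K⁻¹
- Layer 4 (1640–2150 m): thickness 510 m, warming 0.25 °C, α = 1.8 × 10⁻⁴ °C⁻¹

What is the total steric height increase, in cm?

37.5 cm of thermosteric rise

2.8×10⁻⁴ × 2.1 × 230 = 0.13524 m
640 × 0.91 × 2.2×10⁻⁴ = 0.128128 m
770 × 0.55 × 2.1×10⁻⁴ = 0.088935 m
Layer 4: 1.8×10⁻⁴ × 0.25 × 510 = 0.02295 m
Δh = 0.13524 + 0.128128 + 0.088935 + 0.02295 = 0.375253 m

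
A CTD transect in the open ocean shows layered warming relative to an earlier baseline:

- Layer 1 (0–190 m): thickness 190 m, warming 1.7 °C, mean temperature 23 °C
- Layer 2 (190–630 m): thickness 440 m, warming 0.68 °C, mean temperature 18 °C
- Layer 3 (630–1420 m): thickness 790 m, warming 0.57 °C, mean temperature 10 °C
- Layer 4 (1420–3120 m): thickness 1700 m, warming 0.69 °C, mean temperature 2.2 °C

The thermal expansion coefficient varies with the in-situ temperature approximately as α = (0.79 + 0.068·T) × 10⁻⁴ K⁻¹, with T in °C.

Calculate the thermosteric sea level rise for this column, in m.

about 0.313 m

Layer 1: α = (0.79 + 0.068×23)×10⁻⁴ = 2.354×10⁻⁴ K⁻¹
Layer 2: α = (0.79 + 0.068×18)×10⁻⁴ = 2.014×10⁻⁴ K⁻¹
Layer 3: α = (0.79 + 0.068×10)×10⁻⁴ = 1.47×10⁻⁴ K⁻¹
Layer 4: α = (0.79 + 0.068×2.2)×10⁻⁴ = 0.9396×10⁻⁴ K⁻¹
Layer 1: 1.7 × 190 × 2.354×10⁻⁴ = 0.0760342 m
Layer 2: 440 × 2.014×10⁻⁴ × 0.68 = 0.06025888 m
0.57 × 1.47×10⁻⁴ × 790 = 0.0661941 m
Layer 4: 1700 × 0.69 × 0.9396×10⁻⁴ = 0.11021508 m
Δh = 0.0760342 + 0.06025888 + 0.0661941 + 0.11021508 = 0.31270226 m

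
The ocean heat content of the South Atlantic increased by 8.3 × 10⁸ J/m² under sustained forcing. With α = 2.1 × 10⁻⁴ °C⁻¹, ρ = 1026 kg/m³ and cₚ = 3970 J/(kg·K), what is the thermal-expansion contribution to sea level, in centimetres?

4.28 cm

Δh = αQ/(ρcₚ) = 2.1×10⁻⁴ × 8.3×10⁸ / (1026 × 3970) ≈ 0.042792 m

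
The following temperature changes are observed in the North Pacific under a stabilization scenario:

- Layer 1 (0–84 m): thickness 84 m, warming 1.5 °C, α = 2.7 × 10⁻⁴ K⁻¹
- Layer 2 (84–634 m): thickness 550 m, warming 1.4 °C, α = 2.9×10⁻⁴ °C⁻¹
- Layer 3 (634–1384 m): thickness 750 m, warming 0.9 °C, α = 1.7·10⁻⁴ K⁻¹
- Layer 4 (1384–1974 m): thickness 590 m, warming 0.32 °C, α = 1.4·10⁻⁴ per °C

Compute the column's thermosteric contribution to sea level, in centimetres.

about 39.9 cm

Layer 1: 84 × 1.5 × 2.7×10⁻⁴ = 0.03402 m
Layer 2: 2.9×10⁻⁴ × 1.4 × 550 = 0.22330 m
0.9 × 1.7×10⁻⁴ × 750 = 0.11475 m
1.4×10⁻⁴ × 590 × 0.32 = 0.026432 m
Δh = 0.03402 + 0.22330 + 0.11475 + 0.026432 = 0.398502 m ≈ 39.9 cm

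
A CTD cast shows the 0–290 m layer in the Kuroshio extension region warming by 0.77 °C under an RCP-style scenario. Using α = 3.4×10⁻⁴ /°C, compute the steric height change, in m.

0.076 m

Δh = αΔT·H = 3.4×10⁻⁴ × 0.77 × 290 = 0.075922 m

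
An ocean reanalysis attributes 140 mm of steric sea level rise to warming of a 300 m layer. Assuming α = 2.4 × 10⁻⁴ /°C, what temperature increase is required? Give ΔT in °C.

1.94 °C

ΔT = Δh/(αH) = 0.14 / (2.4×10⁻⁴ × 300) ≈ 1.944 °C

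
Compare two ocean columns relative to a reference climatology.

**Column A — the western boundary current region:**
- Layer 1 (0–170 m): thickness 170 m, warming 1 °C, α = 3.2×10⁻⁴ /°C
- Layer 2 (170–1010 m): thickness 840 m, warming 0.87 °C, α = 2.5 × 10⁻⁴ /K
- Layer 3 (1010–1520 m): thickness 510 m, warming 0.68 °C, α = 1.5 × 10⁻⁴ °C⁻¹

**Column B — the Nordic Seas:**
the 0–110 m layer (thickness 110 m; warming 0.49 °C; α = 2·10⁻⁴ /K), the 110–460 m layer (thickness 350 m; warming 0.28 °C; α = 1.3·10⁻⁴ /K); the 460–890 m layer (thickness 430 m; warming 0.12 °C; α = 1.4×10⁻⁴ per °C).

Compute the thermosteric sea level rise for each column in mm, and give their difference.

Δh_A ≈ 289 mm, Δh_B ≈ 30.7 mm; difference ≈ 258 mm

A 0–170 m: 170 × 3.2×10⁻⁴ × 1 = 0.05440 m
A Layer 2: 0.87 × 840 × 2.5×10⁻⁴ = 0.18270 m
A Layer 3: 510 × 1.5×10⁻⁴ × 0.68 = 0.05202 m
A total: 0.28912 m
B 0–110 m: 2×10⁻⁴ × 0.49 × 110 = 0.01078 m
B 350 × 1.3×10⁻⁴ × 0.28 = 0.01274 m
B 1.4×10⁻⁴ × 430 × 0.12 = 0.007224 m
B total: 0.030744 m
Difference: 0.28912 − 0.030744 = 0.258376 m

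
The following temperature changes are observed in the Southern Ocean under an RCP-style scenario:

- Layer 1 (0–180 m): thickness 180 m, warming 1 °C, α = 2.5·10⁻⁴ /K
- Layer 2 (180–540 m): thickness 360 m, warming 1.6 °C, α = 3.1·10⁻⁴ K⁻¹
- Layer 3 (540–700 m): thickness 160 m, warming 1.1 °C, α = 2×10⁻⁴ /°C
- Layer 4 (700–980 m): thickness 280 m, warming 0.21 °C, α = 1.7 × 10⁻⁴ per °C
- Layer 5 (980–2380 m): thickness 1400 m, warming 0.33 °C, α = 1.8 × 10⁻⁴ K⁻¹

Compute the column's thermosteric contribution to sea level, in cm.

about 35 cm

Layer 1: 1 × 180 × 2.5×10⁻⁴ = 0.04500 m
Layer 2: 360 × 3.1×10⁻⁴ × 1.6 = 0.17856 m
Layer 3: 1.1 × 2×10⁻⁴ × 160 = 0.03520 m
280 × 0.21 × 1.7×10⁻⁴ = 0.009996 m
0.33 × 1400 × 1.8×10⁻⁴ = 0.08316 m
Δh = 0.04500 + 0.17856 + 0.03520 + 0.009996 + 0.08316 = 0.351916 m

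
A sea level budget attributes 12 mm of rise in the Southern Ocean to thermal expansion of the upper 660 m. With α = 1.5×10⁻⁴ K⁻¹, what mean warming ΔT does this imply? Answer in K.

about 0.121 K

ΔT = Δh/(αH) = 0.012 / (1.5×10⁻⁴ × 660) ≈ 0.1212 K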